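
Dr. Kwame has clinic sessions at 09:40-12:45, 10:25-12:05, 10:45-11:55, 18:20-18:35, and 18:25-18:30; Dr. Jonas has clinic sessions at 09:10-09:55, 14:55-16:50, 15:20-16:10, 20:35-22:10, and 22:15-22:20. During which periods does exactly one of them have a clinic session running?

09:10–09:40, 09:55–12:45, 14:55–16:50, 18:20–18:35, 20:35–22:10, 22:15–22:20

First set merges to 09:40–12:45, 18:20–18:35.
Second set merges to 09:10–09:55, 14:55–16:50, 20:35–22:10, 22:15–22:20.
Only in the first: 09:55–12:45, 18:20–18:35.
Only in the second: 09:10–09:40, 14:55–16:50, 20:35–22:10, 22:15–22:20.
Together these are the periods covered by exactly one.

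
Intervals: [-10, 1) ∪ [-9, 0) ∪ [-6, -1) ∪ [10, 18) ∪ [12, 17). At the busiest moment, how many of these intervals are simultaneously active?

3

Sweep endpoints in order; track running count of active intervals.
Peak of 3 reached at -6.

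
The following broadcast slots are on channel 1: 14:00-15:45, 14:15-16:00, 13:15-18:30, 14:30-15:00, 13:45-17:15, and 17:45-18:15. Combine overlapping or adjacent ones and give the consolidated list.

13:15-18:30

Sort by start: 13:15-18:30, 13:45-17:15, 14:00-15:45, 14:15-16:00, 14:30-15:00, 17:45-18:15.
13:45-17:15 overlaps/touches 13:15-18:30 → extend to 13:15-18:30.
14:00-15:45 overlaps/touches 13:15-18:30 → extend to 13:15-18:30.
14:15-16:00 overlaps/touches 13:15-18:30 → extend to 13:15-18:30.
14:30-15:00 overlaps/touches 13:15-18:30 → extend to 13:15-18:30.
17:45-18:15 overlaps/touches 13:15-18:30 → extend to 13:15-18:30.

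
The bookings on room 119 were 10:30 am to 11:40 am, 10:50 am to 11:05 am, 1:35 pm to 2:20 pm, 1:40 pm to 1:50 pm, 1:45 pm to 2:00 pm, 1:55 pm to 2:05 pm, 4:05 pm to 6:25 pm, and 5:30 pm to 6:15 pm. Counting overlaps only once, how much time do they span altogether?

4 h 15 min

Merged: 10:30 am–11:40 am, 1:35 pm–2:20 pm, 4:05 pm–6:25 pm.
Lengths: 1 h 10 min + 45 min + 2 h 20 min = 4 h 15 min.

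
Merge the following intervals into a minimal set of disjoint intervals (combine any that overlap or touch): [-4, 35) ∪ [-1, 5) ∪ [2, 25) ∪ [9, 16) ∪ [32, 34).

[-4, 35)

[-1, 5) overlaps/touches [-4, 35) → extend to [-4, 35).
[2, 25) overlaps/touches [-4, 35) → extend to [-4, 35).
[9, 16) overlaps/touches [-4, 35) → extend to [-4, 35).
[32, 34) overlaps/touches [-4, 35) → extend to [-4, 35).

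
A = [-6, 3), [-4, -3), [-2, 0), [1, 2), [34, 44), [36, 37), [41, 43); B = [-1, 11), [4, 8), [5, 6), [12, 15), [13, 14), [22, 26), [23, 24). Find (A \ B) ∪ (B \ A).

[-6, -1) ∪ [3, 11) ∪ [12, 15) ∪ [22, 26) ∪ [34, 44)

First set merges to [-6, 3), [34, 44).
Second set merges to [-1, 11), [12, 15), [22, 26).
A \ B = [-6, -1), [34, 44).
B \ A = [3, 11), [12, 15), [22, 26).
Union of the two gives the symmetric difference.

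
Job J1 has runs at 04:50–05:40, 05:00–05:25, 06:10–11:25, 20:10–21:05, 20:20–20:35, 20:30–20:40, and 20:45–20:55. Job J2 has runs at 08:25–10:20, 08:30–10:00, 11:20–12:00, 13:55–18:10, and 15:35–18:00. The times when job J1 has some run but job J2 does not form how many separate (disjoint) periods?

A, merged: 04:50–05:40, 06:10–11:25, 20:10–21:05.
B, merged: 08:25–10:20, 11:20–12:00, 13:55–18:10.
A \ B = 04:50–05:40, 06:10–08:25, 10:20–11:20, 20:10–21:05.
That is 4 disjoint pieces.

4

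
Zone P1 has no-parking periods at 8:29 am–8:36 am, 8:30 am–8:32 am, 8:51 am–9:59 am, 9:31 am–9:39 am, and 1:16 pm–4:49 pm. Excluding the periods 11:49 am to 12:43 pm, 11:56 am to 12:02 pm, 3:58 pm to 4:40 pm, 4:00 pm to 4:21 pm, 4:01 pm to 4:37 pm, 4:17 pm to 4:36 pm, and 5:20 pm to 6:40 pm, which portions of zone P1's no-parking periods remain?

8:29 am-8:36 am, 8:51 am-9:59 am, 1:16 pm-3:58 pm, 4:40 pm-4:49 pm

A, merged: 8:29 am-8:36 am, 8:51 am-9:59 am, 1:16 pm-4:49 pm.
B, merged: 11:49 am-12:43 pm, 3:58 pm-4:40 pm, 5:20 pm-6:40 pm.
8:29 am-8:36 am: no B overlap → unchanged.
8:51 am-9:59 am: no B overlap → unchanged.
1:16 pm-4:49 pm minus B → 1:16 pm-3:58 pm, 4:40 pm-4:49 pm.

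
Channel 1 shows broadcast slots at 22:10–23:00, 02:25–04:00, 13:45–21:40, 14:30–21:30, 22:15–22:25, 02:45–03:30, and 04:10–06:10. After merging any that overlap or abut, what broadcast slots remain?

02:25-04:00, 04:10-06:10, 13:45-21:40, 22:10-23:00

Sort by start: 02:25-04:00, 02:45-03:30, 04:10-06:10, 13:45-21:40, 14:30-21:30, 22:10-23:00, 22:15-22:25.
02:45-03:30 overlaps/touches 02:25-04:00 → extend to 02:25-04:00.
04:10-06:10 is disjoint → start new block.
13:45-21:40 is disjoint → start new block.
14:30-21:30 overlaps/touches 13:45-21:40 → extend to 13:45-21:40.
22:10-23:00 is disjoint → start new block.
22:15-22:25 overlaps/touches 22:10-23:00 → extend to 22:10-23:00.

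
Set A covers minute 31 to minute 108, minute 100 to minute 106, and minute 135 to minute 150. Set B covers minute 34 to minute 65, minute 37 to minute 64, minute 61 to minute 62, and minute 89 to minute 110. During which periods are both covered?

minute 34 to minute 65, minute 89 to minute 108

Merge the first list: minute 31 to minute 108, minute 135 to minute 150.
Merge the second list: minute 34 to minute 65, minute 89 to minute 110.
minute 31 to minute 108 overlaps B on minute 34 to minute 65, minute 89 to minute 108.
minute 135 to minute 150 falls entirely outside B.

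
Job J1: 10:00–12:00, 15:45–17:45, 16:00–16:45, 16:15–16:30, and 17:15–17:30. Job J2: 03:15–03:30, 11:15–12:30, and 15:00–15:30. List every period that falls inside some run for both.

11:15–12:00

A, merged: 10:00–12:00, 15:45–17:45.
10:00–12:00 meets the second set on 11:15–12:00.
15:45–17:45: no overlap with the second set.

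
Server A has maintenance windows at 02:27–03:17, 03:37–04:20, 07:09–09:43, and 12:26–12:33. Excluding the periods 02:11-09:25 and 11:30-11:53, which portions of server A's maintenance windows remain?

02:27-03:17: fully covered by B → removed.
03:37-04:20: fully covered by B → removed.
07:09-09:43 minus B → 09:25-09:43.
12:26-12:33: no B overlap → unchanged.

09:25-09:43, 12:26-12:33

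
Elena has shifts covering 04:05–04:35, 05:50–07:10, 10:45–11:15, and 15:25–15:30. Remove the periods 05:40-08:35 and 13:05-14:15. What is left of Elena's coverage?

04:05–04:35: no B overlap → unchanged.
05:50–07:10: fully covered by B → removed.
10:45–11:15: no B overlap → unchanged.
15:25–15:30: no B overlap → unchanged.

04:05–04:35, 10:45–11:15, 15:25–15:30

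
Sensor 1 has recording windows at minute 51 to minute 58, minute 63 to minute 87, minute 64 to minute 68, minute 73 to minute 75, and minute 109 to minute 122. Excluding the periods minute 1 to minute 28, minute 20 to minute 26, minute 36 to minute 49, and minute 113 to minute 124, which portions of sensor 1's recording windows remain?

A, merged: minute 51 to minute 58, minute 63 to minute 87, minute 109 to minute 122.
B, merged: minute 1 to minute 28, minute 36 to minute 49, minute 113 to minute 124.
minute 51 to minute 58 is untouched.
minute 63 to minute 87 is untouched.
minute 109 to minute 122 with B removed leaves minute 109 to minute 113.

minute 51 to minute 58, minute 63 to minute 87, minute 109 to minute 113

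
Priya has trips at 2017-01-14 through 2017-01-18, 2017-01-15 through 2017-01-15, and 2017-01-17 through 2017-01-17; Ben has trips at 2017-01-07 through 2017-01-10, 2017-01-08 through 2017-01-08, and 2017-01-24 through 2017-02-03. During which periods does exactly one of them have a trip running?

First set merges to 2017-01-14 through 2017-01-18.
Second set merges to 2017-01-07 through 2017-01-10, 2017-01-24 through 2017-02-03.
A but not B: 2017-01-14 through 2017-01-18.
B but not A: 2017-01-07 through 2017-01-10, 2017-01-24 through 2017-02-03.
Combining gives A △ B.

2017-01-07 through 2017-01-10, 2017-01-14 through 2017-01-18, 2017-01-24 through 2017-02-03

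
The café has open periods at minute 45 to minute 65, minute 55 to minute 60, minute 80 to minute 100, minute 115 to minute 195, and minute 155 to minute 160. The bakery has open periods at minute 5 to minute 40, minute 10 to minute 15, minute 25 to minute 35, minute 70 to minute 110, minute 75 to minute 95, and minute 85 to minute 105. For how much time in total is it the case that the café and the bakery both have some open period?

20 minutes

A, merged: minute 45 to minute 65, minute 80 to minute 100, minute 115 to minute 195.
B, merged: minute 5 to minute 40, minute 70 to minute 110.
A ∩ B = minute 80 to minute 100.
Total: 20 minutes.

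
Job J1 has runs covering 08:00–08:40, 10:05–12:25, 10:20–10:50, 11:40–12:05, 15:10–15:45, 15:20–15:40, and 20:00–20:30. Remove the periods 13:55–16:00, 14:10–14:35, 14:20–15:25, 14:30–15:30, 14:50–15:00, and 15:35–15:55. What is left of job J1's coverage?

First set merges to 08:00-08:40, 10:05-12:25, 15:10-15:45, 20:00-20:30.
Second set merges to 13:55-16:00.
08:00-08:40 is untouched.
10:05-12:25 is untouched.
15:10-15:45 lies entirely inside B → drops out.
20:00-20:30 is untouched.

08:00-08:40, 10:05-12:25, 20:00-20:30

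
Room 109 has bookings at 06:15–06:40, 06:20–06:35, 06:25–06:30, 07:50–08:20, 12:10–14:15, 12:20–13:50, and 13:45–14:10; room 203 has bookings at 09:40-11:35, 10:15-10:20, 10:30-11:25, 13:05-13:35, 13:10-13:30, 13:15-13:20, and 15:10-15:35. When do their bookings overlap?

First set merges to 06:15-06:40, 07:50-08:20, 12:10-14:15.
Second set merges to 09:40-11:35, 13:05-13:35, 15:10-15:35.
06:15-06:40 meets no B interval.
07:50-08:20 meets no B interval.
12:10-14:15 ∩ B → 13:05-13:35.

13:05-13:35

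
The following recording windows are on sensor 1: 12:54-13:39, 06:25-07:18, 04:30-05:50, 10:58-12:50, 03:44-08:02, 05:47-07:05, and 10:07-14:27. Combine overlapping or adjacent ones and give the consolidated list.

03:44–08:02, 10:07–14:27

Sort by start: 03:44–08:02, 04:30–05:50, 05:47–07:05, 06:25–07:18, 10:07–14:27, 10:58–12:50, 12:54–13:39.
04:30–05:50 overlaps/touches 03:44–08:02 → extend to 03:44–08:02.
05:47–07:05 overlaps/touches 03:44–08:02 → extend to 03:44–08:02.
06:25–07:18 overlaps/touches 03:44–08:02 → extend to 03:44–08:02.
10:07–14:27 is disjoint → start new block.
10:58–12:50 overlaps/touches 10:07–14:27 → extend to 10:07–14:27.
12:54–13:39 overlaps/touches 10:07–14:27 → extend to 10:07–14:27.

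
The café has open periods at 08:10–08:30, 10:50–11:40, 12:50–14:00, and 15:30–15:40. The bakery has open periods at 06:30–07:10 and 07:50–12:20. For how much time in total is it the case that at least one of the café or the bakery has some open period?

6 h 30 min

A ∪ B = 06:30–07:10, 07:50–12:20, 12:50–14:00, 15:30–15:40.
Total: 40 min + 4 h 30 min + 1 h 10 min + 10 min = 6 h 30 min.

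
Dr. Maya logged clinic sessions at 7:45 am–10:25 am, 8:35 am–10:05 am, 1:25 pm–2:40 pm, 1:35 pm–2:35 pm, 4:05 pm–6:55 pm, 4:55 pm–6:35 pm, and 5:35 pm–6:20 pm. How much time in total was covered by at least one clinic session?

Merged: 7:45 am–10:25 am, 1:25 pm–2:40 pm, 4:05 pm–6:55 pm.
Lengths: 2 h 40 min + 1 h 15 min + 2 h 50 min = 6 h 45 min.

6 h 45 min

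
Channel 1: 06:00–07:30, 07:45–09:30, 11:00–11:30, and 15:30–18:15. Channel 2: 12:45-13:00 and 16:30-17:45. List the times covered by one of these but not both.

A but not B: 06:00-07:30, 07:45-09:30, 11:00-11:30, 15:30-16:30, 17:45-18:15.
B but not A: 12:45-13:00.
Combining gives A △ B.

06:00-07:30, 07:45-09:30, 11:00-11:30, 12:45-13:00, 15:30-16:30, 17:45-18:15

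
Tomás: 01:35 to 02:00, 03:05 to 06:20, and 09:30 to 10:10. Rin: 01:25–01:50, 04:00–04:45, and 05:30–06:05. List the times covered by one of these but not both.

A but not B: 01:50–02:00, 03:05–04:00, 04:45–05:30, 06:05–06:20, 09:30–10:10.
B but not A: 01:25–01:35.
Combining gives A △ B.

01:25–01:35, 01:50–02:00, 03:05–04:00, 04:45–05:30, 06:05–06:20, 09:30–10:10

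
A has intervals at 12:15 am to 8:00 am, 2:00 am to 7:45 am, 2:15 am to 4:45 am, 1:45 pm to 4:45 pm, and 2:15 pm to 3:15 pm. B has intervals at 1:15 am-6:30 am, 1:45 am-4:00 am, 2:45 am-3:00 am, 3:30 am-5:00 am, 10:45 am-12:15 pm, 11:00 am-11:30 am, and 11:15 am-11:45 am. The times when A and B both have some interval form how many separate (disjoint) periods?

First set merges to 12:15 am–8:00 am, 1:45 pm–4:45 pm.
Second set merges to 1:15 am–6:30 am, 10:45 am–12:15 pm.
A ∩ B = 1:15 am–6:30 am.
That is 1 disjoint piece.

1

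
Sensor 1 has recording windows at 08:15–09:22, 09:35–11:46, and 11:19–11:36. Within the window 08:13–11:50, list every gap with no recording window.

After merging, the occupied span is 08:15–09:22, 09:35–11:46.
Complement within 08:13–11:50: 08:13–08:15, 09:22–09:35, 11:46–11:50.

08:13–08:15, 09:22–09:35, 11:46–11:50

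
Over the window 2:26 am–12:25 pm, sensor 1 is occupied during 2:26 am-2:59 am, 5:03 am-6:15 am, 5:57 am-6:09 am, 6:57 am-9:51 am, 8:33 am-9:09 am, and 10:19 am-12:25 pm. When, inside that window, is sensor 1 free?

Covered (merged): 2:26 am–2:59 am, 5:03 am–6:15 am, 6:57 am–9:51 am, 10:19 am–12:25 pm.
Complement within 2:26 am–12:25 pm: 2:59 am–5:03 am, 6:15 am–6:57 am, 9:51 am–10:19 am.

2:59 am–5:03 am, 6:15 am–6:57 am, 9:51 am–10:19 am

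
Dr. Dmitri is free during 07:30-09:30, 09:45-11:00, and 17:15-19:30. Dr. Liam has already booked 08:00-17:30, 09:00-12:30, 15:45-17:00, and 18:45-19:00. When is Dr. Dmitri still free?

Second set merges to 08:00–17:30, 18:45–19:00.
07:30–09:30 minus B → 07:30–08:00.
09:45–11:00: fully covered by B → removed.
17:15–19:30 minus B → 17:30–18:45, 19:00–19:30.

07:30–08:00, 17:30–18:45, 19:00–19:30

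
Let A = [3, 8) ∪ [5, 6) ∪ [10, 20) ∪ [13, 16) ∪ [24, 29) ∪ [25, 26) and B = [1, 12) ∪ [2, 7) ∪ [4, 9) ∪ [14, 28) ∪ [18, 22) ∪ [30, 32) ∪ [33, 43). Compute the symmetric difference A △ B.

[1, 3) ∪ [8, 10) ∪ [12, 14) ∪ [20, 24) ∪ [28, 29) ∪ [30, 32) ∪ [33, 43)

First set merges to [3, 8), [10, 20), [24, 29).
Second set merges to [1, 12), [14, 28), [30, 32), [33, 43).
Only in the first: [12, 14), [28, 29).
Only in the second: [1, 3), [8, 10), [20, 24), [30, 32), [33, 43).
Together these are the periods covered by exactly one.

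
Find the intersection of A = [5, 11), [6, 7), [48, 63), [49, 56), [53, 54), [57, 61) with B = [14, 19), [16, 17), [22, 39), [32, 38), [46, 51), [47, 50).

Merge the first list: [5, 11), [48, 63).
Merge the second list: [14, 19), [22, 39), [46, 51).
[5, 11) falls entirely outside B.
[48, 63) overlaps B on [48, 51).

[48, 51)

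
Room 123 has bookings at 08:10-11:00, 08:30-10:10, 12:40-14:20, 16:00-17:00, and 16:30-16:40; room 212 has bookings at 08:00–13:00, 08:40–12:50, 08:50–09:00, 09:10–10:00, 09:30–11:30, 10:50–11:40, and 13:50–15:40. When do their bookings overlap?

08:10-11:00, 12:40-13:00, 13:50-14:20

First set merges to 08:10-11:00, 12:40-14:20, 16:00-17:00.
Second set merges to 08:00-13:00, 13:50-15:40.
08:10-11:00 meets the second set on 08:10-11:00.
12:40-14:20 meets the second set on 12:40-13:00, 13:50-14:20.
16:00-17:00: no overlap with the second set.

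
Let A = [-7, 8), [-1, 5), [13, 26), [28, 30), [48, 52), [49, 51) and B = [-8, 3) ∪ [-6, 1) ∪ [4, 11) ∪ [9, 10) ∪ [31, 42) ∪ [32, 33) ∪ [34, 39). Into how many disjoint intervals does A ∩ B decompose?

A, merged: [-7, 8), [13, 26), [28, 30), [48, 52).
B, merged: [-8, 3), [4, 11), [31, 42).
A ∩ B = [-7, 3), [4, 8).
That is 2 disjoint pieces.

2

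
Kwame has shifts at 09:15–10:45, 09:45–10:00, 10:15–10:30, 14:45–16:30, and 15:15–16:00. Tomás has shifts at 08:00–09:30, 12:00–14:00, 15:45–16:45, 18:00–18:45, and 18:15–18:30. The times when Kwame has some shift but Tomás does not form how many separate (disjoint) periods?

Merge the first list: 09:15-10:45, 14:45-16:30.
Merge the second list: 08:00-09:30, 12:00-14:00, 15:45-16:45, 18:00-18:45.
A \ B = 09:30-10:45, 14:45-15:45.
That is 2 disjoint pieces.

2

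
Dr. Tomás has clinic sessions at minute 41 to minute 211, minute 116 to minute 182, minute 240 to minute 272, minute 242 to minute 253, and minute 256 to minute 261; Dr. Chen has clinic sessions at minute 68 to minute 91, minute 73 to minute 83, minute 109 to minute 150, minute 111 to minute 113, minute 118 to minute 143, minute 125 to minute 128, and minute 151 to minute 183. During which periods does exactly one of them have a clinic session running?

A, merged: minute 41 to minute 211, minute 240 to minute 272.
B, merged: minute 68 to minute 91, minute 109 to minute 150, minute 151 to minute 183.
A \ B = minute 41 to minute 68, minute 91 to minute 109, minute 150 to minute 151, minute 183 to minute 211, minute 240 to minute 272.
B \ A = none.
Union of the two gives the symmetric difference.

minute 41 to minute 68, minute 91 to minute 109, minute 150 to minute 151, minute 183 to minute 211, minute 240 to minute 272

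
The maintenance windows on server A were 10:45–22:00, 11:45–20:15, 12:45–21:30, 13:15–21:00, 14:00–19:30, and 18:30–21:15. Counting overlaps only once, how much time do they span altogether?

11 h 15 min

Merged: 10:45–22:00.
Length: 11 h 15 min.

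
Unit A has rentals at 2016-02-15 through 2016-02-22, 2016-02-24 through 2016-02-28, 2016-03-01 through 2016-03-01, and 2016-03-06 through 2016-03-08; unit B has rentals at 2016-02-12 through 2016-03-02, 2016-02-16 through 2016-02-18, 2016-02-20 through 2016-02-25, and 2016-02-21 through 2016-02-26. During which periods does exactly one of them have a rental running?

Second set merges to 2016-02-12 through 2016-03-02.
Only in the first: 2016-03-06 through 2016-03-08.
Only in the second: 2016-02-12 through 2016-02-14, 2016-02-23 through 2016-02-23, 2016-02-29 through 2016-02-29, 2016-03-02 through 2016-03-02.
Together these are the periods covered by exactly one.

2016-02-12 through 2016-02-14, 2016-02-23 through 2016-02-23, 2016-02-29 through 2016-02-29, 2016-03-02 through 2016-03-02, 2016-03-06 through 2016-03-08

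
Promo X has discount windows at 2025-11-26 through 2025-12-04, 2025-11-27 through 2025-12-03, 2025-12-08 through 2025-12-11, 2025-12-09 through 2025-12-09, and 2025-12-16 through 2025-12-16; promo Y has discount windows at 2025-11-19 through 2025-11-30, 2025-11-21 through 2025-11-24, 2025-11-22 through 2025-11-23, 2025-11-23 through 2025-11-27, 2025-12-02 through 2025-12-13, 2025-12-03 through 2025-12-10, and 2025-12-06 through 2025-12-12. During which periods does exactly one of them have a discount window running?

A, merged: 2025-11-26 through 2025-12-04, 2025-12-08 through 2025-12-11, 2025-12-16 through 2025-12-16.
B, merged: 2025-11-19 through 2025-11-30, 2025-12-02 through 2025-12-13.
A \ B = 2025-12-01 through 2025-12-01, 2025-12-16 through 2025-12-16.
B \ A = 2025-11-19 through 2025-11-25, 2025-12-05 through 2025-12-07, 2025-12-12 through 2025-12-13.
Union of the two gives the symmetric difference.

2025-11-19 through 2025-11-25, 2025-12-01 through 2025-12-01, 2025-12-05 through 2025-12-07, 2025-12-12 through 2025-12-13, 2025-12-16 through 2025-12-16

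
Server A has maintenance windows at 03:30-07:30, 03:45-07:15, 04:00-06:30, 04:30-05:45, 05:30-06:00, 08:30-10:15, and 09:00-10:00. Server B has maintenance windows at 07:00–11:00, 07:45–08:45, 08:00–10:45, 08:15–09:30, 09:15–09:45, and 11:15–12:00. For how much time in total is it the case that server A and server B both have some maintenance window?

Merge the first list: 03:30–07:30, 08:30–10:15.
Merge the second list: 07:00–11:00, 11:15–12:00.
A ∩ B = 07:00–07:30, 08:30–10:15.
Total: 30 min + 1 h 45 min = 2 h 15 min.

2 h 15 min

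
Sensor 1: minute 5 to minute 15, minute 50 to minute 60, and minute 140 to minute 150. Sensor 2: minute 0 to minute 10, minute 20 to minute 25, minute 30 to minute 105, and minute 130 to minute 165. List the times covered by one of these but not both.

A \ B = minute 10 to minute 15.
B \ A = minute 0 to minute 5, minute 20 to minute 25, minute 30 to minute 50, minute 60 to minute 105, minute 130 to minute 140, minute 150 to minute 165.
Union of the two gives the symmetric difference.

minute 0 to minute 5, minute 10 to minute 15, minute 20 to minute 25, minute 30 to minute 50, minute 60 to minute 105, minute 130 to minute 140, minute 150 to minute 165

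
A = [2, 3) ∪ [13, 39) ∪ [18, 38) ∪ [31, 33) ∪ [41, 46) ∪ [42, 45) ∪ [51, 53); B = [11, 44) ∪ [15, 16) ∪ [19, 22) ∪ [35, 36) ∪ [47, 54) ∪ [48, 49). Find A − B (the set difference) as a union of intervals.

[2, 3) ∪ [44, 46)

First set merges to [2, 3), [13, 39), [41, 46), [51, 53).
Second set merges to [11, 44), [47, 54).
[2, 3): nothing removed.
[13, 39): entirely removed.
[41, 46) \ B = [44, 46).
[51, 53): entirely removed.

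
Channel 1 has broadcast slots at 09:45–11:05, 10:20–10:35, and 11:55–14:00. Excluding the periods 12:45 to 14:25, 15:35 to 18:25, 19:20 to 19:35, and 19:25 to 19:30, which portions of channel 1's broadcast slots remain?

09:45–11:05, 11:55–12:45

A, merged: 09:45–11:05, 11:55–14:00.
B, merged: 12:45–14:25, 15:35–18:25, 19:20–19:35.
09:45–11:05 is untouched.
11:55–14:00 with B removed leaves 11:55–12:45.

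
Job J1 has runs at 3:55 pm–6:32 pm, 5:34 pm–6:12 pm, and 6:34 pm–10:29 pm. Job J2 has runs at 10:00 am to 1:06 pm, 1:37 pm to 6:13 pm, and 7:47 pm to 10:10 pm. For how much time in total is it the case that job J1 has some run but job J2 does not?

Merge the first list: 3:55 pm-6:32 pm, 6:34 pm-10:29 pm.
A \ B = 6:13 pm-6:32 pm, 6:34 pm-7:47 pm, 10:10 pm-10:29 pm.
Total: 19 min + 1 h 13 min + 19 min = 1 h 51 min.

1 h 51 min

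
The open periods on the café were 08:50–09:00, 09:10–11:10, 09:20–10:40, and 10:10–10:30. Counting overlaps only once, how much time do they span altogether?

2 h 10 min

Merged: 08:50–09:00, 09:10–11:10.
Lengths: 10 min + 2 h = 2 h 10 min.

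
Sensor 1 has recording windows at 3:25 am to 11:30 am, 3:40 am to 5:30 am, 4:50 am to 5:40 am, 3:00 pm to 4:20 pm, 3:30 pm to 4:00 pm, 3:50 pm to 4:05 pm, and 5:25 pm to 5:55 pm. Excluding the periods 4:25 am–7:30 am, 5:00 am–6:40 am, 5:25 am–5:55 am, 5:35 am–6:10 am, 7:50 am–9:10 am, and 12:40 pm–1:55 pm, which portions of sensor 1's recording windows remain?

3:25 am–4:25 am, 7:30 am–7:50 am, 9:10 am–11:30 am, 3:00 pm–4:20 pm, 5:25 pm–5:55 pm

First set merges to 3:25 am–11:30 am, 3:00 pm–4:20 pm, 5:25 pm–5:55 pm.
Second set merges to 4:25 am–7:30 am, 7:50 am–9:10 am, 12:40 pm–1:55 pm.
3:25 am–11:30 am minus B → 3:25 am–4:25 am, 7:30 am–7:50 am, 9:10 am–11:30 am.
3:00 pm–4:20 pm: no B overlap → unchanged.
5:25 pm–5:55 pm: no B overlap → unchanged.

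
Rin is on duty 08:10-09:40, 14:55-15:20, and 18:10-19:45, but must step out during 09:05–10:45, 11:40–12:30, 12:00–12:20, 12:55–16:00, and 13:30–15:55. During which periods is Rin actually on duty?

08:10–09:05, 18:10–19:45

Merge the second list: 09:05–10:45, 11:40–12:30, 12:55–16:00.
08:10–09:40 with B removed leaves 08:10–09:05.
14:55–15:20 lies entirely inside B → drops out.
18:10–19:45 is untouched.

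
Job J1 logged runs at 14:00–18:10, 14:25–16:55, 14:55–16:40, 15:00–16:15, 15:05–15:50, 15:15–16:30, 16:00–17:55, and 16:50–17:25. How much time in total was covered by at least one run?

Merged: 14:00–18:10.
Length: 4 h 10 min.

4 h 10 min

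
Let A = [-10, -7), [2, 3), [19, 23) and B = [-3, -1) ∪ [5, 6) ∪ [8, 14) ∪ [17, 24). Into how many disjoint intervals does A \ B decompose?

2

A \ B = [-10, -7), [2, 3).
That is 2 disjoint pieces.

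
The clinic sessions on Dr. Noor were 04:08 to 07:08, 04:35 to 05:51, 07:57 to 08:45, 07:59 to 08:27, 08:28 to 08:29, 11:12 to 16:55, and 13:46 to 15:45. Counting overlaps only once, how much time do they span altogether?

Merged: 04:08-07:08, 07:57-08:45, 11:12-16:55.
Lengths: 3 h + 48 min + 5 h 43 min = 9 h 31 min.

9 h 31 min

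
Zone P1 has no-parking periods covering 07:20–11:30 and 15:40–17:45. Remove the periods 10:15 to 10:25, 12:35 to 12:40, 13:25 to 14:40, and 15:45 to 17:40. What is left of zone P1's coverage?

07:20–11:30 \ B = 07:20–10:15, 10:25–11:30.
15:40–17:45 \ B = 15:40–15:45, 17:40–17:45.

07:20–10:15, 10:25–11:30, 15:40–15:45, 17:40–17:45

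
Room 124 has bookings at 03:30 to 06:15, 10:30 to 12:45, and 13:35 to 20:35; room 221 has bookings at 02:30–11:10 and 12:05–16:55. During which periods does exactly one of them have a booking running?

A \ B = 11:10–12:05, 16:55–20:35.
B \ A = 02:30–03:30, 06:15–10:30, 12:45–13:35.
Union of the two gives the symmetric difference.

02:30–03:30, 06:15–10:30, 11:10–12:05, 12:45–13:35, 16:55–20:35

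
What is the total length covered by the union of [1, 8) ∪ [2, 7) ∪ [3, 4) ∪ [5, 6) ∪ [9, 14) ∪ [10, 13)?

12

Merged: [1, 8), [9, 14).
Lengths: 7 + 5 = 12.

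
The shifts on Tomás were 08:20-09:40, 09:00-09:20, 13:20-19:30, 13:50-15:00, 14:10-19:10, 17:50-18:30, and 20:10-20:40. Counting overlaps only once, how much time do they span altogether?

8 h

Merged: 08:20–09:40, 13:20–19:30, 20:10–20:40.
Lengths: 1 h 20 min + 6 h 10 min + 30 min = 8 h.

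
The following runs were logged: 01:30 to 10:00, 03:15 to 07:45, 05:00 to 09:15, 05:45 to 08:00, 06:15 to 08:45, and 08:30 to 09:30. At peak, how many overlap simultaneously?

5

Sweep endpoints in order; track running count of active intervals.
Peak of 5 reached at 06:15.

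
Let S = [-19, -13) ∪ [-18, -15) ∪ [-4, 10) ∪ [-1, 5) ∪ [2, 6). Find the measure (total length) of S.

Merged: [-19, -13), [-4, 10).
Lengths: 6 + 14 = 20.

20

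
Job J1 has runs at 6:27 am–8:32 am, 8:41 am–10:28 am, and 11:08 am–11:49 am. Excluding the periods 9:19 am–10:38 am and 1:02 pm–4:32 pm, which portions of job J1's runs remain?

6:27 am–8:32 am, 8:41 am–9:19 am, 11:08 am–11:49 am

6:27 am–8:32 am: nothing removed.
8:41 am–10:28 am \ B = 8:41 am–9:19 am.
11:08 am–11:49 am: nothing removed.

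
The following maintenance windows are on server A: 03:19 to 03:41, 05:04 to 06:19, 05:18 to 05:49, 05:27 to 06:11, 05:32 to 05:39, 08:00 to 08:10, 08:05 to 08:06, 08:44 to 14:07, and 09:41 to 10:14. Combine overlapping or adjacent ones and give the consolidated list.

05:04–06:19 is disjoint → start new block.
05:18–05:49 overlaps/touches 05:04–06:19 → extend to 05:04–06:19.
05:27–06:11 overlaps/touches 05:04–06:19 → extend to 05:04–06:19.
05:32–05:39 overlaps/touches 05:04–06:19 → extend to 05:04–06:19.
08:00–08:10 is disjoint → start new block.
08:05–08:06 overlaps/touches 08:00–08:10 → extend to 08:00–08:10.
08:44–14:07 is disjoint → start new block.
09:41–10:14 overlaps/touches 08:44–14:07 → extend to 08:44–14:07.

03:19–03:41, 05:04–06:19, 08:00–08:10, 08:44–14:07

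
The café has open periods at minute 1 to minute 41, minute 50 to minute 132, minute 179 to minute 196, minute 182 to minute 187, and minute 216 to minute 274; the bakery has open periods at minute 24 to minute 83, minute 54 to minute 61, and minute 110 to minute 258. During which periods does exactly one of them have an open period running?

First set merges to minute 1 to minute 41, minute 50 to minute 132, minute 179 to minute 196, minute 216 to minute 274.
Second set merges to minute 24 to minute 83, minute 110 to minute 258.
Only in the first: minute 1 to minute 24, minute 83 to minute 110, minute 258 to minute 274.
Only in the second: minute 41 to minute 50, minute 132 to minute 179, minute 196 to minute 216.
Together these are the periods covered by exactly one.

minute 1 to minute 24, minute 41 to minute 50, minute 83 to minute 110, minute 132 to minute 179, minute 196 to minute 216, minute 258 to minute 274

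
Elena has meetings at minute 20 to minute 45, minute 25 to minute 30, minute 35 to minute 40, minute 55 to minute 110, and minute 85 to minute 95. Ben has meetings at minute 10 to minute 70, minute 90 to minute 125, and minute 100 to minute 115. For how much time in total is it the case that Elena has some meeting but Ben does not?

20 minutes

A, merged: minute 20 to minute 45, minute 55 to minute 110.
B, merged: minute 10 to minute 70, minute 90 to minute 125.
A \ B = minute 70 to minute 90.
Total: 20 minutes.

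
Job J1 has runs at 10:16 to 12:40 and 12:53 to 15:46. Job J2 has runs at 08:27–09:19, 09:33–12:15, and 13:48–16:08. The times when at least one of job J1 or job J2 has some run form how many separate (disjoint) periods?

A ∪ B = 08:27-09:19, 09:33-12:40, 12:53-16:08.
That is 3 disjoint pieces.

3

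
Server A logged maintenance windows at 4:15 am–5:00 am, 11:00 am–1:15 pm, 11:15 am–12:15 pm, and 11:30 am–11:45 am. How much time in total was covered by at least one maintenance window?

Merged: 4:15 am–5:00 am, 11:00 am–1:15 pm.
Lengths: 45 min + 2 h 15 min = 3 h.

3 h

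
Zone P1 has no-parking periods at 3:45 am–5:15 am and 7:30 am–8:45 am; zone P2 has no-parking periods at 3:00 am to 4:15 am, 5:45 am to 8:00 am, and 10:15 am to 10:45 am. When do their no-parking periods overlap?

3:45 am-4:15 am, 7:30 am-8:00 am

3:45 am-5:15 am ∩ B → 3:45 am-4:15 am.
7:30 am-8:45 am ∩ B → 7:30 am-8:00 am.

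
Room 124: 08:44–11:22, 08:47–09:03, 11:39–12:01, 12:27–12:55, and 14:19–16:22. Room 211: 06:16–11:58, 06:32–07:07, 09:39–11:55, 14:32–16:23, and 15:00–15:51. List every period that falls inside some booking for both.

A, merged: 08:44–11:22, 11:39–12:01, 12:27–12:55, 14:19–16:22.
B, merged: 06:16–11:58, 14:32–16:23.
08:44–11:22 ∩ B → 08:44–11:22.
11:39–12:01 ∩ B → 11:39–11:58.
12:27–12:55 meets no B interval.
14:19–16:22 ∩ B → 14:32–16:22.

08:44–11:22, 11:39–11:58, 14:32–16:22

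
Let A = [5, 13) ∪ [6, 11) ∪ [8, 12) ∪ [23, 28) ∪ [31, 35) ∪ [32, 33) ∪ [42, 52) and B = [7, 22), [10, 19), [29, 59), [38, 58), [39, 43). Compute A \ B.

[5, 7) ∪ [23, 28)

A, merged: [5, 13), [23, 28), [31, 35), [42, 52).
B, merged: [7, 22), [29, 59).
[5, 13) \ B = [5, 7).
[23, 28): nothing removed.
[31, 35): entirely removed.
[42, 52): entirely removed.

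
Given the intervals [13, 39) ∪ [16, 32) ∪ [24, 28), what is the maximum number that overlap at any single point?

3

Sweep endpoints in order; track running count of active intervals.
Peak of 3 reached at 24.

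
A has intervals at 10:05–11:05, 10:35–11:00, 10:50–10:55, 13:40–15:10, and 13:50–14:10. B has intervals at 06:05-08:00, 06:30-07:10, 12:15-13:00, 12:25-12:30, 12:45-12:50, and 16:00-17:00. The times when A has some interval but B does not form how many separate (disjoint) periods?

2

First set merges to 10:05–11:05, 13:40–15:10.
Second set merges to 06:05–08:00, 12:15–13:00, 16:00–17:00.
A \ B = 10:05–11:05, 13:40–15:10.
That is 2 disjoint pieces.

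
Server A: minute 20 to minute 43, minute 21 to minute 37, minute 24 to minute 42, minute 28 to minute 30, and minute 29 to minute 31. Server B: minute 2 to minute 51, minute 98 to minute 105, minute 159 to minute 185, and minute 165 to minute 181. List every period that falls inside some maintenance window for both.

First set merges to minute 20 to minute 43.
Second set merges to minute 2 to minute 51, minute 98 to minute 105, minute 159 to minute 185.
minute 20 to minute 43 meets the second set on minute 20 to minute 43.

minute 20 to minute 43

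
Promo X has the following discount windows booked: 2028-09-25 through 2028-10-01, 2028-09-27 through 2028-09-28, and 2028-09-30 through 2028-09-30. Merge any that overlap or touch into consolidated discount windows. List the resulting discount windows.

2028-09-27 through 2028-09-28 overlaps/touches 2028-09-25 through 2028-10-01 → extend to 2028-09-25 through 2028-10-01.
2028-09-30 through 2028-09-30 overlaps/touches 2028-09-25 through 2028-10-01 → extend to 2028-09-25 through 2028-10-01.

2028-09-25 through 2028-10-01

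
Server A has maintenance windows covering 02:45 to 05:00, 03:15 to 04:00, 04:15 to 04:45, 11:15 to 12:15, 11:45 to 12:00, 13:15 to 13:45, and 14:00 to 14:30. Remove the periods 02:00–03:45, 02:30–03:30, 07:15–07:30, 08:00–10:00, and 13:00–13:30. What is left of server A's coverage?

Merge the first list: 02:45-05:00, 11:15-12:15, 13:15-13:45, 14:00-14:30.
Merge the second list: 02:00-03:45, 07:15-07:30, 08:00-10:00, 13:00-13:30.
02:45-05:00 minus B → 03:45-05:00.
11:15-12:15: no B overlap → unchanged.
13:15-13:45 minus B → 13:30-13:45.
14:00-14:30: no B overlap → unchanged.

03:45-05:00, 11:15-12:15, 13:30-13:45, 14:00-14:30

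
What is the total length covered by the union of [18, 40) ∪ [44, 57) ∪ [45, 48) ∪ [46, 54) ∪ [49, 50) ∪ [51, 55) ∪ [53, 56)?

35

Merged: [18, 40), [44, 57).
Lengths: 22 + 13 = 35.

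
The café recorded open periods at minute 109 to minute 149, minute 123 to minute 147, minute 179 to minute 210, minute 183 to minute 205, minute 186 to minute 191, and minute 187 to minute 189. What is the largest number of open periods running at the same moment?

At minute 187, 4 of the intervals are simultaneously active.
No point has more.

4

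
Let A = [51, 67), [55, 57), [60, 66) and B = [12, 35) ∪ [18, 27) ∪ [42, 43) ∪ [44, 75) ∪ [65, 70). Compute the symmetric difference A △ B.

A, merged: [51, 67).
B, merged: [12, 35), [42, 43), [44, 75).
Only in the first: none.
Only in the second: [12, 35), [42, 43), [44, 51), [67, 75).
Together these are the periods covered by exactly one.

[12, 35) ∪ [42, 43) ∪ [44, 51) ∪ [67, 75)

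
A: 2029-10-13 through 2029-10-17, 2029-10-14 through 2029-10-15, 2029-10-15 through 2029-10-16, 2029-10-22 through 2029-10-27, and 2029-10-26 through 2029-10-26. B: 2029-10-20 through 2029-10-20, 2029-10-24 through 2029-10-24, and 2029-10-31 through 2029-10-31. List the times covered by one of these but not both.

Merge the first list: 2029-10-13 through 2029-10-17, 2029-10-22 through 2029-10-27.
Only in the first: 2029-10-13 through 2029-10-17, 2029-10-22 through 2029-10-23, 2029-10-25 through 2029-10-27.
Only in the second: 2029-10-20 through 2029-10-20, 2029-10-31 through 2029-10-31.
Together these are the periods covered by exactly one.

2029-10-13 through 2029-10-17, 2029-10-20 through 2029-10-20, 2029-10-22 through 2029-10-23, 2029-10-25 through 2029-10-27, 2029-10-31 through 2029-10-31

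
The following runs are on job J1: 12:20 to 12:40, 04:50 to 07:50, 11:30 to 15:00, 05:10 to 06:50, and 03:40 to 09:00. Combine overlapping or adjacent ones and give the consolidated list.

03:40–09:00, 11:30–15:00

Sort by start: 03:40–09:00, 04:50–07:50, 05:10–06:50, 11:30–15:00, 12:20–12:40.
04:50–07:50 overlaps/touches 03:40–09:00 → extend to 03:40–09:00.
05:10–06:50 overlaps/touches 03:40–09:00 → extend to 03:40–09:00.
11:30–15:00 is disjoint → start new block.
12:20–12:40 overlaps/touches 11:30–15:00 → extend to 11:30–15:00.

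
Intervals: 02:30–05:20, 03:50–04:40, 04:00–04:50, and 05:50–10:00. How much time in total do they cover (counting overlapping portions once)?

7 h

Merged: 02:30–05:20, 05:50–10:00.
Lengths: 2 h 50 min + 4 h 10 min = 7 h.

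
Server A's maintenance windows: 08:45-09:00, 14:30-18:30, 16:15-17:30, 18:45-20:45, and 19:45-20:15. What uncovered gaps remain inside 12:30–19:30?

Covered (merged): 08:45–09:00, 14:30–18:30, 18:45–20:45.
Uncovered inside 12:30–19:30: 12:30–14:30, 18:30–18:45.

12:30–14:30, 18:30–18:45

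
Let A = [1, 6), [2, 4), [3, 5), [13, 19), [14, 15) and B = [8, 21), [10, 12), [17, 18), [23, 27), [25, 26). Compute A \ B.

Merge the first list: [1, 6), [13, 19).
Merge the second list: [8, 21), [23, 27).
[1, 6) is untouched.
[13, 19) lies entirely inside B → drops out.

[1, 6)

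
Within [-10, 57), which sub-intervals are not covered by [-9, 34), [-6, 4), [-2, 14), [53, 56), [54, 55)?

Covered (merged): [-9, 34), [53, 56).
Complement within [-10, 57): [-10, -9), [34, 53), [56, 57).

[-10, -9) ∪ [34, 53) ∪ [56, 57)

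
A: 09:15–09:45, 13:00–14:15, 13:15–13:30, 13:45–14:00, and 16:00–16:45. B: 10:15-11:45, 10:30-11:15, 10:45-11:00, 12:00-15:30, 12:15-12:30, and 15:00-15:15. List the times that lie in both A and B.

A, merged: 09:15-09:45, 13:00-14:15, 16:00-16:45.
B, merged: 10:15-11:45, 12:00-15:30.
09:15-09:45 falls entirely outside B.
13:00-14:15 overlaps B on 13:00-14:15.
16:00-16:45 falls entirely outside B.

13:00-14:15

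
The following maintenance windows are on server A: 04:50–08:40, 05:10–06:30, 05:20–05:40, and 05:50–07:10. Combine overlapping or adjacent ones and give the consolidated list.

04:50-08:40

05:10-06:30 overlaps/touches 04:50-08:40 → extend to 04:50-08:40.
05:20-05:40 overlaps/touches 04:50-08:40 → extend to 04:50-08:40.
05:50-07:10 overlaps/touches 04:50-08:40 → extend to 04:50-08:40.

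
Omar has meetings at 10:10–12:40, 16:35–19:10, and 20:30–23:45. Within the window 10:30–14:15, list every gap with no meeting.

12:40-14:15

Covered (merged): 10:10-12:40, 16:35-19:10, 20:30-23:45.
Complement within 10:30-14:15: 12:40-14:15.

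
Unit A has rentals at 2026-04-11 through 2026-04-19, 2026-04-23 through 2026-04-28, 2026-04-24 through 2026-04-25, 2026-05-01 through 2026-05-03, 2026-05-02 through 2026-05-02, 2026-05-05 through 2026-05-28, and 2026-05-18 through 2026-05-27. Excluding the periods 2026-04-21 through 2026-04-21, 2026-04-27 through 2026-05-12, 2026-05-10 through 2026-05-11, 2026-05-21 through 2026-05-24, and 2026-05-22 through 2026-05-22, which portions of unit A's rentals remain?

Merge the first list: 2026-04-11 through 2026-04-19, 2026-04-23 through 2026-04-28, 2026-05-01 through 2026-05-03, 2026-05-05 through 2026-05-28.
Merge the second list: 2026-04-21 through 2026-04-21, 2026-04-27 through 2026-05-12, 2026-05-21 through 2026-05-24.
2026-04-11 through 2026-04-19: no B overlap → unchanged.
2026-04-23 through 2026-04-28 minus B → 2026-04-23 through 2026-04-26.
2026-05-01 through 2026-05-03: fully covered by B → removed.
2026-05-05 through 2026-05-28 minus B → 2026-05-13 through 2026-05-20, 2026-05-25 through 2026-05-28.

2026-04-11 through 2026-04-19, 2026-04-23 through 2026-04-26, 2026-05-13 through 2026-05-20, 2026-05-25 through 2026-05-28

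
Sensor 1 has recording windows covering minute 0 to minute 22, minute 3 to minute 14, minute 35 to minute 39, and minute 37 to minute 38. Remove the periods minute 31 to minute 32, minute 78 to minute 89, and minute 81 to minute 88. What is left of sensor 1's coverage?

minute 0 to minute 22, minute 35 to minute 39

Merge the first list: minute 0 to minute 22, minute 35 to minute 39.
Merge the second list: minute 31 to minute 32, minute 78 to minute 89.
minute 0 to minute 22 is untouched.
minute 35 to minute 39 is untouched.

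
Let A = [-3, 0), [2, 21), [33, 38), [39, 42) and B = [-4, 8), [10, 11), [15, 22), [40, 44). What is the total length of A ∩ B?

18

A ∩ B = [-3, 0), [2, 8), [10, 11), [15, 21), [40, 42).
Total: 3 + 6 + 1 + 6 + 2 = 18.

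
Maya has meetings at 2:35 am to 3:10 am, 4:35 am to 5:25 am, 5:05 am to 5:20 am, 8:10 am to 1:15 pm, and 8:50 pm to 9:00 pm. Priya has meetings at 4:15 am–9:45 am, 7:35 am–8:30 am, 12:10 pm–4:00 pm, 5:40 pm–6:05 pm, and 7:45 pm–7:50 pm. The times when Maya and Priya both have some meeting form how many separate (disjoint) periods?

A, merged: 2:35 am-3:10 am, 4:35 am-5:25 am, 8:10 am-1:15 pm, 8:50 pm-9:00 pm.
B, merged: 4:15 am-9:45 am, 12:10 pm-4:00 pm, 5:40 pm-6:05 pm, 7:45 pm-7:50 pm.
A ∩ B = 4:35 am-5:25 am, 8:10 am-9:45 am, 12:10 pm-1:15 pm.
That is 3 disjoint pieces.

3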